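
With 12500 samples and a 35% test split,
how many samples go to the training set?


Test set = 12500 * 35% = 4375. Training set = 12500 - 4375 = 8125.

8125


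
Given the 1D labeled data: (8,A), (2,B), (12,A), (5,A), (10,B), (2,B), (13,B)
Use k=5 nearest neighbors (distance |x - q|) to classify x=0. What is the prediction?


Distances: |8-0|=8, |2-0|=2, |12-0|=12, |5-0|=5, |10-0|=10, |2-0|=2, |13-0|=13. 5 nearest: (2,B), (2,B), (5,A), (8,A), (10,B). Counts: {'B': 3, 'A': 2}. Majority class: B.

B


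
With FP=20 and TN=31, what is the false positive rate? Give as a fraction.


FPR = FP / (FP + TN) = 20 / 51 = 20/51.

20/51


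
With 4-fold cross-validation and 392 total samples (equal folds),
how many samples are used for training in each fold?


Each validation fold has 392/4 = 98 samples. Training set = 392 - 98 = 294.

294


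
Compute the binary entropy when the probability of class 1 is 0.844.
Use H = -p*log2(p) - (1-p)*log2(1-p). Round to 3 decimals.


H = -0.844*log2(0.844) - 0.156*log2(0.156) = 0.625.

0.625


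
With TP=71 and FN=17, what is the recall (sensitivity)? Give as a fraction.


Recall = TP / (TP + FN) = 71 / 88 = 71/88.

71/88


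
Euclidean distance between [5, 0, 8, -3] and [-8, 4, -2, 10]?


d = sqrt(sum of squared differences). (5--8)^2=169, (0-4)^2=16, (8--2)^2=100, (-3-10)^2=169. Sum = 454.

sqrt(454)


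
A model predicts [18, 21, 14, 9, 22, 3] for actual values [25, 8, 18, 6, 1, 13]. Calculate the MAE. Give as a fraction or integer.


MAE = (1/6) * (|25-18|=7 + |8-21|=13 + |18-14|=4 + |6-9|=3 + |1-22|=21 + |13-3|=10). Sum = 58. MAE = 29/3.

29/3


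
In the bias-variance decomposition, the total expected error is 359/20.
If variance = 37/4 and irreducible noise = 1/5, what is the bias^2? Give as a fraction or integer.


Total error = bias^2 + variance + irreducible noise. So bias^2 = 359/20 - 37/4 - 1/5 = 17/2.

17/2


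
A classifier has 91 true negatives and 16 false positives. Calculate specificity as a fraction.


Specificity = TN / (TN + FP) = 91 / 107 = 91/107.

91/107


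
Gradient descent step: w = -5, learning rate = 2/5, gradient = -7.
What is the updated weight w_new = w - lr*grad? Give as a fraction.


w_new = -5 - 2/5 * -7 = -5 - -14/5 = -11/5.

-11/5


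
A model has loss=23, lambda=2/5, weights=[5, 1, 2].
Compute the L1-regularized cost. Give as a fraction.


L1 norm = sum(|w|) = 8. J = 23 + 2/5 * 8 = 131/5.

131/5


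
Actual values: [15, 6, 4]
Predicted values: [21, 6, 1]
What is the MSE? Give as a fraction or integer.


MSE = (1/3) * ((15-21)^2=36 + (6-6)^2=0 + (4-1)^2=9). Sum = 45. MSE = 15.

15


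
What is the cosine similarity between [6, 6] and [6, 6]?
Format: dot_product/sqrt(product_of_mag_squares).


dot = 72. |a|^2 = 72, |b|^2 = 72. cos = 72/sqrt(5184).

72/sqrt(5184)


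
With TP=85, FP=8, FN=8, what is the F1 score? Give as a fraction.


Precision = 85/93 = 85/93. Recall = 85/93 = 85/93. F1 = 2*P*R/(P+R) = 85/93.

85/93


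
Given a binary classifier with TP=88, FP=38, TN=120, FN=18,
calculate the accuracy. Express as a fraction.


Accuracy = (TP + TN) / (TP + TN + FP + FN) = (88 + 120) / 264 = 26/33.

26/33


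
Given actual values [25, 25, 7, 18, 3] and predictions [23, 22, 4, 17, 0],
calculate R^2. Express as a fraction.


Mean(y) = 78/5. SS_res = 32. SS_tot = 2076/5. R^2 = 1 - 32/(2076/5) = 479/519.

479/519


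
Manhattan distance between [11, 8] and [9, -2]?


d = sum of absolute differences: |11-9|=2 + |8--2|=10 = 12.

12


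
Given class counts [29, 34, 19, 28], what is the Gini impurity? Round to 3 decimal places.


Total = 110. Proportions: 29/110, 34/110, 19/110, 28/110. sum(p_i^2) = 0.2597. Gini = 1 - 0.2597 = 0.7403, which rounds to 0.740.

0.740


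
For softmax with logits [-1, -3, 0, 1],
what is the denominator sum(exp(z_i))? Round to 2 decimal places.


Denom = e^-1=0.3679 + e^-3=0.0498 + e^0=1.0000 + e^1=2.7183. Sum = 4.1360, which rounds to 4.14.

4.14


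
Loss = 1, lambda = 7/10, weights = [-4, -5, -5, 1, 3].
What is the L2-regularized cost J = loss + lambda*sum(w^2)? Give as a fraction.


L2 sq norm = sum(w^2) = 76. J = 1 + 7/10 * 76 = 271/5.

271/5


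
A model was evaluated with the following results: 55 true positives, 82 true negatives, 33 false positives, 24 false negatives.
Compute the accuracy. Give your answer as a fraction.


Accuracy = (TP + TN) / (TP + TN + FP + FN) = (55 + 82) / 194 = 137/194.

137/194


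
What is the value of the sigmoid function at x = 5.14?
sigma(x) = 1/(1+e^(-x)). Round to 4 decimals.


sigma(5.14) = 1/(1+e^(-5.14)) = 1/(1+0.005858) = 1/1.005858 = 0.9942.

0.9942


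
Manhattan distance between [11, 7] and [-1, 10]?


d = sum of absolute differences: |11--1|=12 + |7-10|=3 = 15.

15


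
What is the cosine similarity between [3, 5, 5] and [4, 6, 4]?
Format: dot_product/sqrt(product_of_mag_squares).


dot = 62. |a|^2 = 59, |b|^2 = 68. cos = 62/sqrt(4012).

62/sqrt(4012)


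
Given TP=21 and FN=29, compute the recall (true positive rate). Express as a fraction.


Recall = TP / (TP + FN) = 21 / 50 = 21/50.

21/50


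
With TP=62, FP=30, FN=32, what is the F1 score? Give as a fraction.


Precision = 62/92 = 31/46. Recall = 62/94 = 31/47. F1 = 2*P*R/(P+R) = 2/3.

2/3


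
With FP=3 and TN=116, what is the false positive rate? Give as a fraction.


FPR = FP / (FP + TN) = 3 / 119 = 3/119.

3/119


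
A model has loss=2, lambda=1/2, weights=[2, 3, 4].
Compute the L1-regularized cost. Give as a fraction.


L1 norm = sum(|w|) = 9. J = 2 + 1/2 * 9 = 13/2.

13/2


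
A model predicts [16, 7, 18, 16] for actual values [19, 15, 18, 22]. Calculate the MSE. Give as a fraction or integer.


MSE = (1/4) * ((19-16)^2=9 + (15-7)^2=64 + (18-18)^2=0 + (22-16)^2=36). Sum = 109. MSE = 109/4.

109/4


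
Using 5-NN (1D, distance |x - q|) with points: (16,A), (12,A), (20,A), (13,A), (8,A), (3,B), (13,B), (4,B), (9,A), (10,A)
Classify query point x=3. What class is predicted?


Distances: |16-3|=13, |12-3|=9, |20-3|=17, |13-3|=10, |8-3|=5, |3-3|=0, |13-3|=10, |4-3|=1, |9-3|=6, |10-3|=7. 5 nearest: (3,B), (4,B), (8,A), (9,A), (10,A). Counts: {'B': 2, 'A': 3}. Majority class: A.

A


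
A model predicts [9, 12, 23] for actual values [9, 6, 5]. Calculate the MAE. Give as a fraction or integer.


MAE = (1/3) * (|9-9|=0 + |6-12|=6 + |5-23|=18). Sum = 24. MAE = 8.

8


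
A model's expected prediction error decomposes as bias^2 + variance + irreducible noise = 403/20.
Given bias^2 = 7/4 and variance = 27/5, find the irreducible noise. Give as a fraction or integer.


Total error = bias^2 + variance + irreducible noise. So irreducible noise = 403/20 - 7/4 - 27/5 = 13.

13


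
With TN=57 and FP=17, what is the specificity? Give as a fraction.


Specificity = TN / (TN + FP) = 57 / 74 = 57/74.

57/74


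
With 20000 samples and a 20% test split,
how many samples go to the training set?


Test set = 20000 * 20% = 4000. Training set = 20000 - 4000 = 16000.

16000


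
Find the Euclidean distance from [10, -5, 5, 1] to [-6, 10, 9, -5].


d = sqrt(sum of squared differences). (10--6)^2=256, (-5-10)^2=225, (5-9)^2=16, (1--5)^2=36. Sum = 533.

sqrt(533)


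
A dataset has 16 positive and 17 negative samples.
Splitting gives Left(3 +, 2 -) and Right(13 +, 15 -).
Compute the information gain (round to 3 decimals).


H(parent) = 0.9993. H(left) = 0.9710, H(right) = 0.9963. Weighted = (5/33)*0.9710 + (28/33)*0.9963 = 0.9925. IG = 0.9993 - 0.9925 = 0.0068, which rounds to 0.007.

0.007


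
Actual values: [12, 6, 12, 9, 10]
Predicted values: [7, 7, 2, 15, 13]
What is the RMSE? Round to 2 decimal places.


MSE = 34.2000. RMSE = sqrt(34.2000) = 5.85.

5.85


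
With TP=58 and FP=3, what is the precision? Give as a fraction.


Precision = TP / (TP + FP) = 58 / 61 = 58/61.

58/61


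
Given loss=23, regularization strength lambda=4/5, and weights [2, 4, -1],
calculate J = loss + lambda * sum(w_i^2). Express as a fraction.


L2 sq norm = sum(w^2) = 21. J = 23 + 4/5 * 21 = 199/5.

199/5


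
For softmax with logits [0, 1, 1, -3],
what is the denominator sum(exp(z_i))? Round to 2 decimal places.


Denom = e^0=1.0000 + e^1=2.7183 + e^1=2.7183 + e^-3=0.0498. Sum = 6.4864, which rounds to 6.49.

6.49


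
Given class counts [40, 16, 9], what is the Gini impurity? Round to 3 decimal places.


Total = 65. Proportions: 40/65, 16/65, 9/65. sum(p_i^2) = 0.4585. Gini = 1 - 0.4585 = 0.5415, which rounds to 0.542.

0.542


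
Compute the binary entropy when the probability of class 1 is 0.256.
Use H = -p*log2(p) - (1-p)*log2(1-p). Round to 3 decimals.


H = -0.256*log2(0.256) - 0.744*log2(0.744) = 0.821.

0.821


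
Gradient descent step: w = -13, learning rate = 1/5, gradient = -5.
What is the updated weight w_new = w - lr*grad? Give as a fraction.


w_new = -13 - 1/5 * -5 = -13 - -1 = -12.

-12


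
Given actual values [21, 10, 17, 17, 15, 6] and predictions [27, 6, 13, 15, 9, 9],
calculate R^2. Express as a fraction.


Mean(y) = 43/3. SS_res = 117. SS_tot = 442/3. R^2 = 1 - 117/(442/3) = 7/34.

7/34


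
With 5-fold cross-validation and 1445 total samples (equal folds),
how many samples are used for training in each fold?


Each validation fold has 1445/5 = 289 samples. Training set = 1445 - 289 = 1156.

1156


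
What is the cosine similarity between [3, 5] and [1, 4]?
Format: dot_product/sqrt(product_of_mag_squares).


dot = 23. |a|^2 = 34, |b|^2 = 17. cos = 23/sqrt(578).

23/sqrt(578)


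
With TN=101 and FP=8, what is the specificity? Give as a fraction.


Specificity = TN / (TN + FP) = 101 / 109 = 101/109.

101/109


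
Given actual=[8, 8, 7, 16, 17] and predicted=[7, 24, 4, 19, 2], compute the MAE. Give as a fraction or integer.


MAE = (1/5) * (|8-7|=1 + |8-24|=16 + |7-4|=3 + |16-19|=3 + |17-2|=15). Sum = 38. MAE = 38/5.

38/5


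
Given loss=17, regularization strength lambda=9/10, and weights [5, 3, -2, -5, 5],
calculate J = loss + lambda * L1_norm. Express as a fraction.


L1 norm = sum(|w|) = 20. J = 17 + 9/10 * 20 = 35.

35


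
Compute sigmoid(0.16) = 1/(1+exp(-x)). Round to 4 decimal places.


sigma(0.16) = 1/(1+e^(-0.16)) = 1/(1+0.852144) = 1/1.852144 = 0.5399.

0.5399


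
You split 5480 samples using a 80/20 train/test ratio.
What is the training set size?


Test set = 5480 * 20% = 1096. Training set = 5480 - 1096 = 4384.

4384


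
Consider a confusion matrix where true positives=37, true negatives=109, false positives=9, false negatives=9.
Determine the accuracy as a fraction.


Accuracy = (TP + TN) / (TP + TN + FP + FN) = (37 + 109) / 164 = 73/82.

73/82


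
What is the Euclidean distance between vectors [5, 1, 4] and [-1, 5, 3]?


d = sqrt(sum of squared differences). (5--1)^2=36, (1-5)^2=16, (4-3)^2=1. Sum = 53.

sqrt(53)


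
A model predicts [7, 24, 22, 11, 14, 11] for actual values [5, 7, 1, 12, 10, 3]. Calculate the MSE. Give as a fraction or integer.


MSE = (1/6) * ((5-7)^2=4 + (7-24)^2=289 + (1-22)^2=441 + (12-11)^2=1 + (10-14)^2=16 + (3-11)^2=64). Sum = 815. MSE = 815/6.

815/6


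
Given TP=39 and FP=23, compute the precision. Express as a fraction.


Precision = TP / (TP + FP) = 39 / 62 = 39/62.

39/62


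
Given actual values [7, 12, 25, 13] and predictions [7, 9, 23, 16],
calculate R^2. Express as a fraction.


Mean(y) = 57/4. SS_res = 22. SS_tot = 699/4. R^2 = 1 - 22/(699/4) = 611/699.

611/699


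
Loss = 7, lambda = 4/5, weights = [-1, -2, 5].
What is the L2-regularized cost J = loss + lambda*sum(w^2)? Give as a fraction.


L2 sq norm = sum(w^2) = 30. J = 7 + 4/5 * 30 = 31.

31


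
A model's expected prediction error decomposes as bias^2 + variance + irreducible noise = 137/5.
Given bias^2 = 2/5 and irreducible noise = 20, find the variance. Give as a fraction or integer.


Total error = bias^2 + variance + irreducible noise. So variance = 137/5 - 2/5 - 20 = 7.

7


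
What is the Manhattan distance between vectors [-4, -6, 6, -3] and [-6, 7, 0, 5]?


d = sum of absolute differences: |-4--6|=2 + |-6-7|=13 + |6-0|=6 + |-3-5|=8 = 29.

29


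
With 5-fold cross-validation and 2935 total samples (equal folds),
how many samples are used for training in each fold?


Each validation fold has 2935/5 = 587 samples. Training set = 2935 - 587 = 2348.

2348


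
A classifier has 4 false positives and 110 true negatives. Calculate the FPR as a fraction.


FPR = FP / (FP + TN) = 4 / 114 = 2/57.

2/57


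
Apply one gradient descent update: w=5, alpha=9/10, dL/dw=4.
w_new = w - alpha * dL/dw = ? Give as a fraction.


w_new = 5 - 9/10 * 4 = 5 - 18/5 = 7/5.

7/5


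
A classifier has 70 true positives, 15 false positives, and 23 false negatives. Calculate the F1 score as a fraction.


Precision = 70/85 = 14/17. Recall = 70/93 = 70/93. F1 = 2*P*R/(P+R) = 70/89.

70/89


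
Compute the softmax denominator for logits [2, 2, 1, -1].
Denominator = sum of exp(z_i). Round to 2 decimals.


Denom = e^2=7.3891 + e^2=7.3891 + e^1=2.7183 + e^-1=0.3679. Sum = 17.8644, which rounds to 17.86.

17.86


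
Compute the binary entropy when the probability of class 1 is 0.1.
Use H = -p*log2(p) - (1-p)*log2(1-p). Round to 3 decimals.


H = -0.1*log2(0.1) - 0.9*log2(0.9) = 0.469.

0.469


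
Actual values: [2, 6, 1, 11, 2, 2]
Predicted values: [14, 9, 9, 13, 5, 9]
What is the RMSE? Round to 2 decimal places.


MSE = 46.5000. RMSE = sqrt(46.5000) = 6.82.

6.82


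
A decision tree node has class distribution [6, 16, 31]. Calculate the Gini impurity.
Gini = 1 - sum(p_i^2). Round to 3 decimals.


Total = 53. Proportions: 6/53, 16/53, 31/53. sum(p_i^2) = 0.4461. Gini = 1 - 0.4461 = 0.5539, which rounds to 0.554.

0.554


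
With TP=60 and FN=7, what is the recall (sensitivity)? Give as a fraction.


Recall = TP / (TP + FN) = 60 / 67 = 60/67.

60/67


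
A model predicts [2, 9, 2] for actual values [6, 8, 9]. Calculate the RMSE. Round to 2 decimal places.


MSE = 22.0000. RMSE = sqrt(22.0000) = 4.69.

4.69


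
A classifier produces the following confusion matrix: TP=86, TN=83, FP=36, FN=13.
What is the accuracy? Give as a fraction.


Accuracy = (TP + TN) / (TP + TN + FP + FN) = (86 + 83) / 218 = 169/218.

169/218


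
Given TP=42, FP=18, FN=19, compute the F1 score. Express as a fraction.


Precision = 42/60 = 7/10. Recall = 42/61 = 42/61. F1 = 2*P*R/(P+R) = 84/121.

84/121


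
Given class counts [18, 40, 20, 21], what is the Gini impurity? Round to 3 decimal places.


Total = 99. Proportions: 18/99, 40/99, 20/99, 21/99. sum(p_i^2) = 0.2821. Gini = 1 - 0.2821 = 0.7179, which rounds to 0.718.

0.718


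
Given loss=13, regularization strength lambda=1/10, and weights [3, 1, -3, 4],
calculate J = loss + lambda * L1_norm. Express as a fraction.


L1 norm = sum(|w|) = 11. J = 13 + 1/10 * 11 = 141/10.

141/10


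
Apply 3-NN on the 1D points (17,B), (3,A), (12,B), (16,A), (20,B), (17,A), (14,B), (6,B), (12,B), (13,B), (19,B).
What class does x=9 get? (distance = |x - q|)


Distances: |17-9|=8, |3-9|=6, |12-9|=3, |16-9|=7, |20-9|=11, |17-9|=8, |14-9|=5, |6-9|=3, |12-9|=3, |13-9|=4, |19-9|=10. 3 nearest: (12,B), (6,B), (12,B). Counts: {'B': 3}. Majority class: B.

B


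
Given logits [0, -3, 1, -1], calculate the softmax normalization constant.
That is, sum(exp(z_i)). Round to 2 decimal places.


Denom = e^0=1.0000 + e^-3=0.0498 + e^1=2.7183 + e^-1=0.3679. Sum = 4.1360, which rounds to 4.14.

4.14


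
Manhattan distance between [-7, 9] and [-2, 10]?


d = sum of absolute differences: |-7--2|=5 + |9-10|=1 = 6.

6


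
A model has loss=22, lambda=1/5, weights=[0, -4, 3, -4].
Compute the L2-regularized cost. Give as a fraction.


L2 sq norm = sum(w^2) = 41. J = 22 + 1/5 * 41 = 151/5.

151/5


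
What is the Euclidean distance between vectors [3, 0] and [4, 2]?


d = sqrt(sum of squared differences). (3-4)^2=1, (0-2)^2=4. Sum = 5.

sqrt(5)


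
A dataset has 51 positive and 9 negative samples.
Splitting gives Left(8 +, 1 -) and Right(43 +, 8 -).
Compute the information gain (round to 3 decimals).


H(parent) = 0.6098. H(left) = 0.5033, H(right) = 0.6268. Weighted = (9/60)*0.5033 + (51/60)*0.6268 = 0.6083. IG = 0.6098 - 0.6083 = 0.0015, which rounds to 0.002.

0.002


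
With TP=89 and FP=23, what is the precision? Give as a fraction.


Precision = TP / (TP + FP) = 89 / 112 = 89/112.

89/112


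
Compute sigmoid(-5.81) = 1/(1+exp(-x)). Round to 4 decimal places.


sigma(-5.81) = 1/(1+e^(5.81)) = 1/(1+333.619126) = 1/334.619126 = 0.0030.

0.0030


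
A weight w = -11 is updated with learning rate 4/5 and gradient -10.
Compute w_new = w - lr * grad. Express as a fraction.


w_new = -11 - 4/5 * -10 = -11 - -8 = -3.

-3


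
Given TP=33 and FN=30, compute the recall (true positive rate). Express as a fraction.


Recall = TP / (TP + FN) = 33 / 63 = 11/21.

11/21


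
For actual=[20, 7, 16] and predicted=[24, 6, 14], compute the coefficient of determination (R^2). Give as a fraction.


Mean(y) = 43/3. SS_res = 21. SS_tot = 266/3. R^2 = 1 - 21/(266/3) = 29/38.

29/38


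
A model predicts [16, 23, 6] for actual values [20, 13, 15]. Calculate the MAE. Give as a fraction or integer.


MAE = (1/3) * (|20-16|=4 + |13-23|=10 + |15-6|=9). Sum = 23. MAE = 23/3.

23/3


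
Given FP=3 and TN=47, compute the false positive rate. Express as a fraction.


FPR = FP / (FP + TN) = 3 / 50 = 3/50.

3/50


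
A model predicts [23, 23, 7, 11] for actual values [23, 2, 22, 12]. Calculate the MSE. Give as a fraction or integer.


MSE = (1/4) * ((23-23)^2=0 + (2-23)^2=441 + (22-7)^2=225 + (12-11)^2=1). Sum = 667. MSE = 667/4.

667/4


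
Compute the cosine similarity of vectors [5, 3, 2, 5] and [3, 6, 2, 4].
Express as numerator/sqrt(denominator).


dot = 57. |a|^2 = 63, |b|^2 = 65. cos = 57/sqrt(4095).

57/sqrt(4095)


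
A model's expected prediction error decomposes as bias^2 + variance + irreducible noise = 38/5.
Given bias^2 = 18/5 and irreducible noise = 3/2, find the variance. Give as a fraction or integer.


Total error = bias^2 + variance + irreducible noise. So variance = 38/5 - 18/5 - 3/2 = 5/2.

5/2


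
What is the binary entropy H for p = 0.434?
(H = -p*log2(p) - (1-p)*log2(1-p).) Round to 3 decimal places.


H = -0.434*log2(0.434) - 0.566*log2(0.566) = 0.987.

0.987


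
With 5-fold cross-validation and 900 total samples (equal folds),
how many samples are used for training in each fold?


Each validation fold has 900/5 = 180 samples. Training set = 900 - 180 = 720.

720


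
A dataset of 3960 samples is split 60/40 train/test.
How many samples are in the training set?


Test set = 3960 * 40% = 1584. Training set = 3960 - 1584 = 2376.

2376


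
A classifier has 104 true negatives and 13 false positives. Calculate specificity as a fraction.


Specificity = TN / (TN + FP) = 104 / 117 = 8/9.

8/9


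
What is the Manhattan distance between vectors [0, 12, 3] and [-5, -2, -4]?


d = sum of absolute differences: |0--5|=5 + |12--2|=14 + |3--4|=7 = 26.

26


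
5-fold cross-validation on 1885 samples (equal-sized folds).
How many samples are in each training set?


Each validation fold has 1885/5 = 377 samples. Training set = 1885 - 377 = 1508.

1508


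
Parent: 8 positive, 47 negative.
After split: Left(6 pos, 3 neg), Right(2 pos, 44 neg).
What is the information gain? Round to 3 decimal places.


H(parent) = 0.5983. H(left) = 0.9183, H(right) = 0.2580. Weighted = (9/55)*0.9183 + (46/55)*0.2580 = 0.3660. IG = 0.5983 - 0.3660 = 0.2323, which rounds to 0.232.

0.232


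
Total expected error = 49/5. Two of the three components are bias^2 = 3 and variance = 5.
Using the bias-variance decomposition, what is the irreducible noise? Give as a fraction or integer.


Total error = bias^2 + variance + irreducible noise. So irreducible noise = 49/5 - 3 - 5 = 9/5.

9/5


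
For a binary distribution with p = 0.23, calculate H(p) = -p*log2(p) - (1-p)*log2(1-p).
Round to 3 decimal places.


H = -0.23*log2(0.23) - 0.77*log2(0.77) = 0.778.

0.778


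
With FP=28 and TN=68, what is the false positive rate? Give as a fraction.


FPR = FP / (FP + TN) = 28 / 96 = 7/24.

7/24


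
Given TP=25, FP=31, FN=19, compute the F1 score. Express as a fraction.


Precision = 25/56 = 25/56. Recall = 25/44 = 25/44. F1 = 2*P*R/(P+R) = 1/2.

1/2


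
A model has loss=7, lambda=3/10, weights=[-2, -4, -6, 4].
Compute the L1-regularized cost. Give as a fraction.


L1 norm = sum(|w|) = 16. J = 7 + 3/10 * 16 = 59/5.

59/5


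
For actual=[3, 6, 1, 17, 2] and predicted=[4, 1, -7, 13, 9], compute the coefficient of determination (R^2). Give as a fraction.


Mean(y) = 29/5. SS_res = 155. SS_tot = 854/5. R^2 = 1 - 155/(854/5) = 79/854.

79/854


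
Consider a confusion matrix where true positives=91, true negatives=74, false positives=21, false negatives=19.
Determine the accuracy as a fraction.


Accuracy = (TP + TN) / (TP + TN + FP + FN) = (91 + 74) / 205 = 33/41.

33/41


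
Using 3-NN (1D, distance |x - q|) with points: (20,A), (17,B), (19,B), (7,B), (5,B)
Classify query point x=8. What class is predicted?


Distances: |20-8|=12, |17-8|=9, |19-8|=11, |7-8|=1, |5-8|=3. 3 nearest: (7,B), (5,B), (17,B). Counts: {'B': 3}. Majority class: B.

B


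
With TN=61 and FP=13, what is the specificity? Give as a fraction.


Specificity = TN / (TN + FP) = 61 / 74 = 61/74.

61/74


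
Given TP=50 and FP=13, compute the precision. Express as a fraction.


Precision = TP / (TP + FP) = 50 / 63 = 50/63.

50/63


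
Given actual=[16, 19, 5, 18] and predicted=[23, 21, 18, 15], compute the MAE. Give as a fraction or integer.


MAE = (1/4) * (|16-23|=7 + |19-21|=2 + |5-18|=13 + |18-15|=3). Sum = 25. MAE = 25/4.

25/4


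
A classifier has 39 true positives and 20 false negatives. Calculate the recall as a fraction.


Recall = TP / (TP + FN) = 39 / 59 = 39/59.

39/59


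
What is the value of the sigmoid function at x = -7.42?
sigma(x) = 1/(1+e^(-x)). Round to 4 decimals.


sigma(-7.42) = 1/(1+e^(7.42)) = 1/(1+1669.033508) = 1/1670.033508 = 0.0006.

0.0006


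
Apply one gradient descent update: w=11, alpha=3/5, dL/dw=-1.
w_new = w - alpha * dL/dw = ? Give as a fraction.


w_new = 11 - 3/5 * -1 = 11 - -3/5 = 58/5.

58/5


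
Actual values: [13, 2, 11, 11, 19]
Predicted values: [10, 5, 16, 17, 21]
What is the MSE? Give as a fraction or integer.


MSE = (1/5) * ((13-10)^2=9 + (2-5)^2=9 + (11-16)^2=25 + (11-17)^2=36 + (19-21)^2=4). Sum = 83. MSE = 83/5.

83/5


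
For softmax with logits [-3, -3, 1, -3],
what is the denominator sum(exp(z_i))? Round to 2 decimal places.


Denom = e^-3=0.0498 + e^-3=0.0498 + e^1=2.7183 + e^-3=0.0498. Sum = 2.8677, which rounds to 2.87.

2.87


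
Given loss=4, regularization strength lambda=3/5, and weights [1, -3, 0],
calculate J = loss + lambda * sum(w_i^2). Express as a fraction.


L2 sq norm = sum(w^2) = 10. J = 4 + 3/5 * 10 = 10.

10


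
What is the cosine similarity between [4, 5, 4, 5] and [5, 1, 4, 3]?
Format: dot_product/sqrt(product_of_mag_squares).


dot = 56. |a|^2 = 82, |b|^2 = 51. cos = 56/sqrt(4182).

56/sqrt(4182)


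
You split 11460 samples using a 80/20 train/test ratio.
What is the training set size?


Test set = 11460 * 20% = 2292. Training set = 11460 - 2292 = 9168.

9168


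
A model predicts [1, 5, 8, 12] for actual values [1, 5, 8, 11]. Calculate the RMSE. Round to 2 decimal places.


MSE = 0.2500. RMSE = sqrt(0.2500) = 0.50.

0.50


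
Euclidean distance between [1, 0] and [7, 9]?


d = sqrt(sum of squared differences). (1-7)^2=36, (0-9)^2=81. Sum = 117.

sqrt(117)


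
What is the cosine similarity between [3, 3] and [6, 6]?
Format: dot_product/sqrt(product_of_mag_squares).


dot = 36. |a|^2 = 18, |b|^2 = 72. cos = 36/sqrt(1296).

36/sqrt(1296)


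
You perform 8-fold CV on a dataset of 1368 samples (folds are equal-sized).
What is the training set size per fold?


Each validation fold has 1368/8 = 171 samples. Training set = 1368 - 171 = 1197.

1197


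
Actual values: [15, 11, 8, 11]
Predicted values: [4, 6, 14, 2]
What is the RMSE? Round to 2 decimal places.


MSE = 65.7500. RMSE = sqrt(65.7500) = 8.11.

8.11


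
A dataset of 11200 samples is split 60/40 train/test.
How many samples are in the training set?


Test set = 11200 * 40% = 4480. Training set = 11200 - 4480 = 6720.

6720


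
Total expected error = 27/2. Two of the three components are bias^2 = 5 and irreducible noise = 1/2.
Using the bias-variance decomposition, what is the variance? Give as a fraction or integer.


Total error = bias^2 + variance + irreducible noise. So variance = 27/2 - 5 - 1/2 = 8.

8


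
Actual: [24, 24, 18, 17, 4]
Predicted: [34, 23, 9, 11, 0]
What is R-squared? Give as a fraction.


Mean(y) = 87/5. SS_res = 234. SS_tot = 1336/5. R^2 = 1 - 234/(1336/5) = 83/668.

83/668


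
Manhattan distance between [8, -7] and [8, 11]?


d = sum of absolute differences: |8-8|=0 + |-7-11|=18 = 18.

18


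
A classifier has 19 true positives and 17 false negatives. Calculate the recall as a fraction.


Recall = TP / (TP + FN) = 19 / 36 = 19/36.

19/36


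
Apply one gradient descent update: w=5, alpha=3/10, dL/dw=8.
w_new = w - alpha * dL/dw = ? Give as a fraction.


w_new = 5 - 3/10 * 8 = 5 - 12/5 = 13/5.

13/5


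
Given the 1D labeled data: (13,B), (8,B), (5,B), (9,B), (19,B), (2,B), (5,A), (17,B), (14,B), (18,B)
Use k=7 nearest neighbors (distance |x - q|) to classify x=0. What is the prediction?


Distances: |13-0|=13, |8-0|=8, |5-0|=5, |9-0|=9, |19-0|=19, |2-0|=2, |5-0|=5, |17-0|=17, |14-0|=14, |18-0|=18. 7 nearest: (2,B), (5,A), (5,B), (8,B), (9,B), (13,B), (14,B). Counts: {'B': 6, 'A': 1}. Majority class: B.

B


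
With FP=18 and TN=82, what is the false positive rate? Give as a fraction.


FPR = FP / (FP + TN) = 18 / 100 = 9/50.

9/50


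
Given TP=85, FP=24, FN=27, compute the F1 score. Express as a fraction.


Precision = 85/109 = 85/109. Recall = 85/112 = 85/112. F1 = 2*P*R/(P+R) = 10/13.

10/13


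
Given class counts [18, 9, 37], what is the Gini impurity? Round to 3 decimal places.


Total = 64. Proportions: 18/64, 9/64, 37/64. sum(p_i^2) = 0.4331. Gini = 1 - 0.4331 = 0.5669, which rounds to 0.567.

0.567


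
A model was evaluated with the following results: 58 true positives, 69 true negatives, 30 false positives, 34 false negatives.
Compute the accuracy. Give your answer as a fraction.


Accuracy = (TP + TN) / (TP + TN + FP + FN) = (58 + 69) / 191 = 127/191.

127/191


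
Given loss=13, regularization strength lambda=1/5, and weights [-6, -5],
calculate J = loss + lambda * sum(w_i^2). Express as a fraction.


L2 sq norm = sum(w^2) = 61. J = 13 + 1/5 * 61 = 126/5.

126/5


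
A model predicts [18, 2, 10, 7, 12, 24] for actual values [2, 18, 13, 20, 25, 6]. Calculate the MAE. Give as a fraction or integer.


MAE = (1/6) * (|2-18|=16 + |18-2|=16 + |13-10|=3 + |20-7|=13 + |25-12|=13 + |6-24|=18). Sum = 79. MAE = 79/6.

79/6


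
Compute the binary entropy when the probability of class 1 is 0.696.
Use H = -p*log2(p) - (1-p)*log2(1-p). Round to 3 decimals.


H = -0.696*log2(0.696) - 0.304*log2(0.304) = 0.886.

0.886


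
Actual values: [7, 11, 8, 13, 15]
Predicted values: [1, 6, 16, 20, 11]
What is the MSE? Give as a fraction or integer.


MSE = (1/5) * ((7-1)^2=36 + (11-6)^2=25 + (8-16)^2=64 + (13-20)^2=49 + (15-11)^2=16). Sum = 190. MSE = 38.

38


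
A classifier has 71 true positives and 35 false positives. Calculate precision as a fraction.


Precision = TP / (TP + FP) = 71 / 106 = 71/106.

71/106


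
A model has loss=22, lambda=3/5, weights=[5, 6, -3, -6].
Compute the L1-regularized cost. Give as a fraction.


L1 norm = sum(|w|) = 20. J = 22 + 3/5 * 20 = 34.

34


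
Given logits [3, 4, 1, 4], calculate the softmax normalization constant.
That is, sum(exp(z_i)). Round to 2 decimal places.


Denom = e^3=20.0855 + e^4=54.5982 + e^1=2.7183 + e^4=54.5982. Sum = 132.0002, which rounds to 132.00.

132.00


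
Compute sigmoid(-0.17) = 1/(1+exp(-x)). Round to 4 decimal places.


sigma(-0.17) = 1/(1+e^(0.17)) = 1/(1+1.185305) = 1/2.185305 = 0.4576.

0.4576


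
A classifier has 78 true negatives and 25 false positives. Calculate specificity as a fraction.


Specificity = TN / (TN + FP) = 78 / 103 = 78/103.

78/103


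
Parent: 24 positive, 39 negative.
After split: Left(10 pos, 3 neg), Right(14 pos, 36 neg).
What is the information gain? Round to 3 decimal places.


H(parent) = 0.9587. H(left) = 0.7793, H(right) = 0.8555. Weighted = (13/63)*0.7793 + (50/63)*0.8555 = 0.8398. IG = 0.9587 - 0.8398 = 0.1189, which rounds to 0.119.

0.119


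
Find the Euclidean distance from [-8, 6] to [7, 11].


d = sqrt(sum of squared differences). (-8-7)^2=225, (6-11)^2=25. Sum = 250.

sqrt(250)


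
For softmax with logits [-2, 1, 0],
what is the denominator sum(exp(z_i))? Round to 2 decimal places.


Denom = e^-2=0.1353 + e^1=2.7183 + e^0=1.0000. Sum = 3.8536, which rounds to 3.85.

3.85


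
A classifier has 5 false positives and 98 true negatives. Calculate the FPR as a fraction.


FPR = FP / (FP + TN) = 5 / 103 = 5/103.

5/103


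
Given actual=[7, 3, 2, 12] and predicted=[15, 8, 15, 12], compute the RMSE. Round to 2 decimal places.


MSE = 64.5000. RMSE = sqrt(64.5000) = 8.03.

8.03


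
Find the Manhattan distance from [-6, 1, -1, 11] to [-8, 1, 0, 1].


d = sum of absolute differences: |-6--8|=2 + |1-1|=0 + |-1-0|=1 + |11-1|=10 = 13.

13


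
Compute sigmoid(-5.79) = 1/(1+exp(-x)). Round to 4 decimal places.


sigma(-5.79) = 1/(1+e^(5.79)) = 1/(1+327.013024) = 1/328.013024 = 0.0030.

0.0030


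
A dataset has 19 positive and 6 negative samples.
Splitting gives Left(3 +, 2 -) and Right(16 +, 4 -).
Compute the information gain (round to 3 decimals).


H(parent) = 0.7950. H(left) = 0.9710, H(right) = 0.7219. Weighted = (5/25)*0.9710 + (20/25)*0.7219 = 0.7717. IG = 0.7950 - 0.7717 = 0.0233, which rounds to 0.023.

0.023


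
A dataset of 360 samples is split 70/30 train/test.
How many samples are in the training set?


Test set = 360 * 30% = 108. Training set = 360 - 108 = 252.

252


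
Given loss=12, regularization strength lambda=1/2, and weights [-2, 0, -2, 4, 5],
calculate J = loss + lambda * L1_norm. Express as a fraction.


L1 norm = sum(|w|) = 13. J = 12 + 1/2 * 13 = 37/2.

37/2


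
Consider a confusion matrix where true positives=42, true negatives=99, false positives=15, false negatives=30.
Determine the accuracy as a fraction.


Accuracy = (TP + TN) / (TP + TN + FP + FN) = (42 + 99) / 186 = 47/62.

47/62


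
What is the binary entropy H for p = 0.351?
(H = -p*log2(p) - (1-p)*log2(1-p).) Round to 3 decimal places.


H = -0.351*log2(0.351) - 0.649*log2(0.649) = 0.935.

0.935


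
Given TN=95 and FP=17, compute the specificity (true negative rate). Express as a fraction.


Specificity = TN / (TN + FP) = 95 / 112 = 95/112.

95/112


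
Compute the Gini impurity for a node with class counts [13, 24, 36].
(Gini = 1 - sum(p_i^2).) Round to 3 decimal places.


Total = 73. Proportions: 13/73, 24/73, 36/73. sum(p_i^2) = 0.3830. Gini = 1 - 0.3830 = 0.6170, which rounds to 0.617.

0.617


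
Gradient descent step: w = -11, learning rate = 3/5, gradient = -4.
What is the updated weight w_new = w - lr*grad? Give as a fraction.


w_new = -11 - 3/5 * -4 = -11 - -12/5 = -43/5.

-43/5


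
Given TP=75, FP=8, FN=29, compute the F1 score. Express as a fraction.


Precision = 75/83 = 75/83. Recall = 75/104 = 75/104. F1 = 2*P*R/(P+R) = 150/187.

150/187


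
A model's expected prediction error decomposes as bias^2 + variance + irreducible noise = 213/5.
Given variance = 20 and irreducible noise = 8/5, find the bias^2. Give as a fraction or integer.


Total error = bias^2 + variance + irreducible noise. So bias^2 = 213/5 - 20 - 8/5 = 21.

21


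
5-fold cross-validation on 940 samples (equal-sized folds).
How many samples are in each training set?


Each validation fold has 940/5 = 188 samples. Training set = 940 - 188 = 752.

752


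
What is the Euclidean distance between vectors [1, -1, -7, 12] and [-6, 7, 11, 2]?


d = sqrt(sum of squared differences). (1--6)^2=49, (-1-7)^2=64, (-7-11)^2=324, (12-2)^2=100. Sum = 537.

sqrt(537)


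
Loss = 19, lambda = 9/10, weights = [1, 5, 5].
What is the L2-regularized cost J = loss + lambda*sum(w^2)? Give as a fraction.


L2 sq norm = sum(w^2) = 51. J = 19 + 9/10 * 51 = 649/10.

649/10


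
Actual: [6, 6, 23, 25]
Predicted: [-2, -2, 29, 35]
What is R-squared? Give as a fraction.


Mean(y) = 15. SS_res = 264. SS_tot = 326. R^2 = 1 - 264/(326) = 31/163.

31/163


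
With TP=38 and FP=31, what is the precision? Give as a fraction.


Precision = TP / (TP + FP) = 38 / 69 = 38/69.

38/69


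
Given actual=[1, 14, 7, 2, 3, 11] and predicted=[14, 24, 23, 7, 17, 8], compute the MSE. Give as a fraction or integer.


MSE = (1/6) * ((1-14)^2=169 + (14-24)^2=100 + (7-23)^2=256 + (2-7)^2=25 + (3-17)^2=196 + (11-8)^2=9). Sum = 755. MSE = 755/6.

755/6


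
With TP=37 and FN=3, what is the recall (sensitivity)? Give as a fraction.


Recall = TP / (TP + FN) = 37 / 40 = 37/40.

37/40


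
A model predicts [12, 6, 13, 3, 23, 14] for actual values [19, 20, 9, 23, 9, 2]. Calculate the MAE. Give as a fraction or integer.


MAE = (1/6) * (|19-12|=7 + |20-6|=14 + |9-13|=4 + |23-3|=20 + |9-23|=14 + |2-14|=12). Sum = 71. MAE = 71/6.

71/6


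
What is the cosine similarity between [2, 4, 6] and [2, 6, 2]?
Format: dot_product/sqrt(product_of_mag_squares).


dot = 40. |a|^2 = 56, |b|^2 = 44. cos = 40/sqrt(2464).

40/sqrt(2464)


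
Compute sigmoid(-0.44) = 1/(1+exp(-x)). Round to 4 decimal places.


sigma(-0.44) = 1/(1+e^(0.44)) = 1/(1+1.552707) = 1/2.552707 = 0.3917.

0.3917


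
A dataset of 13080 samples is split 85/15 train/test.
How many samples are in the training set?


Test set = 13080 * 15% = 1962. Training set = 13080 - 1962 = 11118.

11118


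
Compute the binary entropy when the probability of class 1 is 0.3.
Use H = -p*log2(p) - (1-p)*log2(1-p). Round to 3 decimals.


H = -0.3*log2(0.3) - 0.7*log2(0.7) = 0.881.

0.881


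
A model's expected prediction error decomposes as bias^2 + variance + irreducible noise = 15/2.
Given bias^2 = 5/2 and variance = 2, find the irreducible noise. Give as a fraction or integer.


Total error = bias^2 + variance + irreducible noise. So irreducible noise = 15/2 - 5/2 - 2 = 3.

3


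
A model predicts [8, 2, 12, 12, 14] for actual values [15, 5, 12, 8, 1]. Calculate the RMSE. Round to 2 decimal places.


MSE = 48.6000. RMSE = sqrt(48.6000) = 6.97.

6.97


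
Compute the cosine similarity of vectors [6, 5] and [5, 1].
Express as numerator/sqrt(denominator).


dot = 35. |a|^2 = 61, |b|^2 = 26. cos = 35/sqrt(1586).

35/sqrt(1586)


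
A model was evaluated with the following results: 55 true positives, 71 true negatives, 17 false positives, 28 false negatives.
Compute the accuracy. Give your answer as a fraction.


Accuracy = (TP + TN) / (TP + TN + FP + FN) = (55 + 71) / 171 = 14/19.

14/19


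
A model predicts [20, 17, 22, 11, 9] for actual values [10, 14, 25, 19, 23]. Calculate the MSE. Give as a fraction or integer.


MSE = (1/5) * ((10-20)^2=100 + (14-17)^2=9 + (25-22)^2=9 + (19-11)^2=64 + (23-9)^2=196). Sum = 378. MSE = 378/5.

378/5


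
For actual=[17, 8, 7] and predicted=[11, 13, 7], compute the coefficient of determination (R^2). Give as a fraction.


Mean(y) = 32/3. SS_res = 61. SS_tot = 182/3. R^2 = 1 - 61/(182/3) = -1/182.

-1/182


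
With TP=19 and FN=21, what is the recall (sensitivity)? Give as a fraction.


Recall = TP / (TP + FN) = 19 / 40 = 19/40.

19/40


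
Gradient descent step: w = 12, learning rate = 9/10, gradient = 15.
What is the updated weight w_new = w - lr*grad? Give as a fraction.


w_new = 12 - 9/10 * 15 = 12 - 27/2 = -3/2.

-3/2


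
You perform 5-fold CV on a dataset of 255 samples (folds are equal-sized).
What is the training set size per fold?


Each validation fold has 255/5 = 51 samples. Training set = 255 - 51 = 204.

204


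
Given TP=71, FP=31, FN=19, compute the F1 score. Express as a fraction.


Precision = 71/102 = 71/102. Recall = 71/90 = 71/90. F1 = 2*P*R/(P+R) = 71/96.

71/96


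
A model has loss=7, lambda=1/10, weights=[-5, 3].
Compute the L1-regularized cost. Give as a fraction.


L1 norm = sum(|w|) = 8. J = 7 + 1/10 * 8 = 39/5.

39/5


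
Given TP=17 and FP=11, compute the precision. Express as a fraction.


Precision = TP / (TP + FP) = 17 / 28 = 17/28.

17/28


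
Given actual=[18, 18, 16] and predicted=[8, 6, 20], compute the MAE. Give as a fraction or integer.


MAE = (1/3) * (|18-8|=10 + |18-6|=12 + |16-20|=4). Sum = 26. MAE = 26/3.

26/3


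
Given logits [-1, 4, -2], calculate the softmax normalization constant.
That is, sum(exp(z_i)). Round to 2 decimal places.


Denom = e^-1=0.3679 + e^4=54.5982 + e^-2=0.1353. Sum = 55.1014, which rounds to 55.10.

55.10


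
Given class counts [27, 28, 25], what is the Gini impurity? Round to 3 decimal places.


Total = 80. Proportions: 27/80, 28/80, 25/80. sum(p_i^2) = 0.3341. Gini = 1 - 0.3341 = 0.6659, which rounds to 0.666.

0.666


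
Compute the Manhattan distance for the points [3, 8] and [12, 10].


d = sum of absolute differences: |3-12|=9 + |8-10|=2 = 11.

11


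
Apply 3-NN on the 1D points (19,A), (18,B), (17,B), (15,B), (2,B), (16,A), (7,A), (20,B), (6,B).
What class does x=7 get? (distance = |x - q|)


Distances: |19-7|=12, |18-7|=11, |17-7|=10, |15-7|=8, |2-7|=5, |16-7|=9, |7-7|=0, |20-7|=13, |6-7|=1. 3 nearest: (7,A), (6,B), (2,B). Counts: {'A': 1, 'B': 2}. Majority class: B.

B


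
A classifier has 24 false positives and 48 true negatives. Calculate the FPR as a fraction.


FPR = FP / (FP + TN) = 24 / 72 = 1/3.

1/3


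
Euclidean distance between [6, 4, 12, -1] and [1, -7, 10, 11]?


d = sqrt(sum of squared differences). (6-1)^2=25, (4--7)^2=121, (12-10)^2=4, (-1-11)^2=144. Sum = 294.

sqrt(294)


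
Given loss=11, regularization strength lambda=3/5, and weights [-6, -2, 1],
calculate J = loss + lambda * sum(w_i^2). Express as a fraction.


L2 sq norm = sum(w^2) = 41. J = 11 + 3/5 * 41 = 178/5.

178/5


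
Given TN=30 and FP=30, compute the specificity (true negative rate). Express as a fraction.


Specificity = TN / (TN + FP) = 30 / 60 = 1/2.

1/2


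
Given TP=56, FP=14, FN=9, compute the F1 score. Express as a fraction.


Precision = 56/70 = 4/5. Recall = 56/65 = 56/65. F1 = 2*P*R/(P+R) = 112/135.

112/135


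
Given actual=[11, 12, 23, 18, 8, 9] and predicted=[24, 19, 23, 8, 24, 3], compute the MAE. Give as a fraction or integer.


MAE = (1/6) * (|11-24|=13 + |12-19|=7 + |23-23|=0 + |18-8|=10 + |8-24|=16 + |9-3|=6). Sum = 52. MAE = 26/3.

26/3


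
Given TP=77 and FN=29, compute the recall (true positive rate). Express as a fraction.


Recall = TP / (TP + FN) = 77 / 106 = 77/106.

77/106


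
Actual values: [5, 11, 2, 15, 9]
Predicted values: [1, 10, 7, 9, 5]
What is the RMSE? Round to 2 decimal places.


MSE = 18.8000. RMSE = sqrt(18.8000) = 4.34.

4.34


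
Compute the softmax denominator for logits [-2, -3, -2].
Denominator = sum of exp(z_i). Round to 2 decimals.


Denom = e^-2=0.1353 + e^-3=0.0498 + e^-2=0.1353. Sum = 0.3204, which rounds to 0.32.

0.32
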